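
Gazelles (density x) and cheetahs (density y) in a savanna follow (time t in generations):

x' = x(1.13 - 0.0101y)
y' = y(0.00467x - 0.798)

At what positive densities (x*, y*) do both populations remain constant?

Set dy/dt = 0 with y > 0: 0.00467x - 0.798 = 0, so x* = 0.798/0.00467 = 171.
Set dx/dt = 0 with x > 0: 1.13 - 0.0101y = 0, so y* = 1.13/0.0101 = 112.

x* ≈ 171, y* ≈ 112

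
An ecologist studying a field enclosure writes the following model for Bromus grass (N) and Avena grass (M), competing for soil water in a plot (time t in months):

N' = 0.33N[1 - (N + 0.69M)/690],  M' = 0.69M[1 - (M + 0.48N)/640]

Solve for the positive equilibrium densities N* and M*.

Setting both brackets to zero gives the nullclines N + 0.69M = 690 and 0.48N + M = 640.
Substituting M = 640 - 0.48N into the first: N(1 - 0.69·0.48) = 690 - 0.69·640.
So N* = 248/0.669 = 371, and then M* = 640 - 0.48·371 = 462.

N* ≈ 371, M* ≈ 462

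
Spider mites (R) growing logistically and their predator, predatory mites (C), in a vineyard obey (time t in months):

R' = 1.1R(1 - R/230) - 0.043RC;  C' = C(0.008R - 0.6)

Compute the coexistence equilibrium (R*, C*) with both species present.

From dC/dt = 0 with C > 0: 0.008R* = 0.6, so R* = 75.
Substitute into dR/dt = 0: 1.1(1 - 75/230) = 0.043C*.
The bracket is 0.674, giving C* = 0.741/0.043 = 17.2.

R* ≈ 75, C* ≈ 17.2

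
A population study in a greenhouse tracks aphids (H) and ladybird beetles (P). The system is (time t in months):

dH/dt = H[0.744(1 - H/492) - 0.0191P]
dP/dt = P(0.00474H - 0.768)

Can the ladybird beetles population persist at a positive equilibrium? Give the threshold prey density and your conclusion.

Threshold H = 162; K > 162, so yes, the predator persists.

The predator equation gives dP/dt > 0 only when H > 0.768/0.00474 = 162.
Without the predator, H → K = 492. Since 492 > 162, the predator can invade and persist.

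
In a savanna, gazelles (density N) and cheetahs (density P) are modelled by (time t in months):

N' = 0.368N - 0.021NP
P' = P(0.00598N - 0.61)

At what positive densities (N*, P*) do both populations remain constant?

N* ≈ 102, P* ≈ 17.5

Set dP/dt = 0 with P > 0: 0.00598N - 0.61 = 0, so N* = 0.61/0.00598 = 102.
Set dN/dt = 0 with N > 0: 0.368 - 0.021P = 0, so P* = 0.368/0.021 = 17.5.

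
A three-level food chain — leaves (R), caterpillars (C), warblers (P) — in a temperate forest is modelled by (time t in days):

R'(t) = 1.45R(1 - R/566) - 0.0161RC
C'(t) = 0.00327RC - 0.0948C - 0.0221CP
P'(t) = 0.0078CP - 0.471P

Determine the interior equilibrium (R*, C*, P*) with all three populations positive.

From dP/dt = 0: 0.0078C* = 0.471, so C* = 60.4.
From dR/dt = 0: 1.45(1 - R*/566) = 0.0161·60.4, giving R* = 566·(1 - 0.67) = 187.
From dC/dt = 0: 0.00327·187 - 0.0948 = 0.0221P*, so P* = 0.515/0.0221 = 23.3.

R* ≈ 187, C* ≈ 60.4, P* ≈ 23.3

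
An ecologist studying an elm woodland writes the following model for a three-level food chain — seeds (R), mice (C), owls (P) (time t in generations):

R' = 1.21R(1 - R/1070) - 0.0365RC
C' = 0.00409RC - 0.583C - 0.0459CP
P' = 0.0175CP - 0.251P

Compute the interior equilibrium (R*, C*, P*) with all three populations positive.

From dP/dt = 0: 0.0175C* = 0.251, so C* = 14.3.
From dR/dt = 0: 1.21(1 - R*/1070) = 0.0365·14.3, giving R* = 1070·(1 - 0.433) = 607.
From dC/dt = 0: 0.00409·607 - 0.583 = 0.0459P*, so P* = 1.9/0.0459 = 41.4.

R* ≈ 607, C* ≈ 14.3, P* ≈ 41.4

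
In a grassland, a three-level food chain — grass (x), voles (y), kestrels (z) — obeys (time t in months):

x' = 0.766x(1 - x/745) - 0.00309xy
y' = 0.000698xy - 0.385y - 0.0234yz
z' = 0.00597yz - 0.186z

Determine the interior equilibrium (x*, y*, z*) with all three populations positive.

From dz/dt = 0: 0.00597y* = 0.186, so y* = 31.2.
From dx/dt = 0: 0.766(1 - x*/745) = 0.00309·31.2, giving x* = 745·(1 - 0.126) = 651.
From dy/dt = 0: 0.000698·651 - 0.385 = 0.0234z*, so z* = 0.0697/0.0234 = 2.98.

x* ≈ 651, y* ≈ 31.2, z* ≈ 2.98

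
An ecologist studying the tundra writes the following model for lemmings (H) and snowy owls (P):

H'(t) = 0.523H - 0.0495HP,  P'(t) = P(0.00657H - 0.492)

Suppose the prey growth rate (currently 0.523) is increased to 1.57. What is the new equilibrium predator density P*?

At the interior fixed point, setting dH/dt = 0 with H > 0 fixes P* = (prey growth rate)/(HP coefficient) — independent of the other coefficients.
With the change, P* = 1.57/0.0495 = 31.7; it rises from 10.6.

P* ≈ 31.7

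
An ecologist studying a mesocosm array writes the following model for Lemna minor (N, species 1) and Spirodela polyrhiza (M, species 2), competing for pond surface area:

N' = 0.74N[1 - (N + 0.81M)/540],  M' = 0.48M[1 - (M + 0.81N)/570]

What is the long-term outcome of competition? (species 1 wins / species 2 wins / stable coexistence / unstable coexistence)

stable coexistence

Compare the nullcline intercepts: K1/α12 = 540/0.81 = 667 > K2 = 570; K2/α21 = 570/0.81 = 704 > K1 = 540.
Since both inequalities hold, each species can invade when rare, so the interior equilibrium is stable.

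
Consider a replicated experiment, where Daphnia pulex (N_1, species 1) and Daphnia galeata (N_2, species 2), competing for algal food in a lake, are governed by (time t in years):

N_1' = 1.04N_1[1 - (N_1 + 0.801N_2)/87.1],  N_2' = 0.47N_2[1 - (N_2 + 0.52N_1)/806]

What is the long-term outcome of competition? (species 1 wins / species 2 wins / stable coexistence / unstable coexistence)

Compare the nullcline intercepts: K1/α12 = 87.1/0.801 = 109 < K2 = 806; K2/α21 = 806/0.52 = 1550 > K1 = 87.1.
Since the inequalities point opposite ways, species 2 can invade but species 1 cannot.

species 2 excludes species 1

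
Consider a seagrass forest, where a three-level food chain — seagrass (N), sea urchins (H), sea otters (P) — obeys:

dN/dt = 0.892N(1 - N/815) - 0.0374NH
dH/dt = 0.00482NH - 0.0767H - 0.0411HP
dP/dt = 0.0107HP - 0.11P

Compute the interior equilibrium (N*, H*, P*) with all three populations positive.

From dP/dt = 0: 0.0107H* = 0.11, so H* = 10.3.
From dN/dt = 0: 0.892(1 - N*/815) = 0.0374·10.3, giving N* = 815·(1 - 0.431) = 464.
From dH/dt = 0: 0.00482·464 - 0.0767 = 0.0411P*, so P* = 2.16/0.0411 = 52.5.

N* ≈ 464, H* ≈ 10.3, P* ≈ 52.5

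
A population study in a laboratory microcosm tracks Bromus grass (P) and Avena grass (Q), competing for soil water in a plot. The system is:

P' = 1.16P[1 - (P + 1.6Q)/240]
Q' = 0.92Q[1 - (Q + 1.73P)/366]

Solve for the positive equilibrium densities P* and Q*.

Setting both brackets to zero gives the nullclines P + 1.6Q = 240 and 1.73P + Q = 366.
Substituting Q = 366 - 1.73P into the first: P(1 - 1.6·1.73) = 240 - 1.6·366.
So P* = -346/-1.77 = 195, and then Q* = 366 - 1.73·195 = 27.8.

P* ≈ 195, Q* ≈ 27.8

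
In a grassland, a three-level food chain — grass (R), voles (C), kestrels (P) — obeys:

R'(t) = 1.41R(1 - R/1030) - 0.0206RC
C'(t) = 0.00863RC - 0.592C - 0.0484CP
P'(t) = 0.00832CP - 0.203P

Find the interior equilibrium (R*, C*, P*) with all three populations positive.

R* ≈ 663, C* ≈ 24.4, P* ≈ 106

From dP/dt = 0: 0.00832C* = 0.203, so C* = 24.4.
From dR/dt = 0: 1.41(1 - R*/1030) = 0.0206·24.4, giving R* = 1030·(1 - 0.356) = 663.
From dC/dt = 0: 0.00863·663 - 0.592 = 0.0484P*, so P* = 5.13/0.0484 = 106.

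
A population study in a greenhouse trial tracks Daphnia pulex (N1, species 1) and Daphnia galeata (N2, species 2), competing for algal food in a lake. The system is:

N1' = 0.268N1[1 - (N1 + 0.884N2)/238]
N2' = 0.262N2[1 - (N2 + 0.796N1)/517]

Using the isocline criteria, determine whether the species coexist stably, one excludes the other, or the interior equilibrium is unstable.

species 2 excludes species 1

Compare the nullcline intercepts: K1/α12 = 238/0.884 = 269 < K2 = 517; K2/α21 = 517/0.796 = 649 > K1 = 238.
Since the inequalities point opposite ways, species 2 can invade but species 1 cannot.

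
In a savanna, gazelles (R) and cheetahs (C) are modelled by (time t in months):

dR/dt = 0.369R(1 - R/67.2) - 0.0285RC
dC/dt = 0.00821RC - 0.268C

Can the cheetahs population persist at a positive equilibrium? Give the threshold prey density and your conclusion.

The predator equation gives dC/dt > 0 only when R > 0.268/0.00821 = 32.6.
Without the predator, R → K = 67.2. Since 67.2 > 32.6, the predator can invade and persist.

Threshold R = 32.6; K > 32.6, so yes, the predator persists.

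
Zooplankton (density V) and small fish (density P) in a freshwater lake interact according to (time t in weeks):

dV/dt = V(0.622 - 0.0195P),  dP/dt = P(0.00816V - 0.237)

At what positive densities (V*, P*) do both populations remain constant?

Set dP/dt = 0 with P > 0: 0.00816V - 0.237 = 0, so V* = 0.237/0.00816 = 29.
Set dV/dt = 0 with V > 0: 0.622 - 0.0195P = 0, so P* = 0.622/0.0195 = 31.9.

V* ≈ 29, P* ≈ 31.9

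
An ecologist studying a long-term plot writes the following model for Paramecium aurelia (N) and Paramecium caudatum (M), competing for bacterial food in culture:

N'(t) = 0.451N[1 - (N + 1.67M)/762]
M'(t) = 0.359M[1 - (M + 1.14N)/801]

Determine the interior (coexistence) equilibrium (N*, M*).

N* ≈ 637, M* ≈ 74.9

Setting both brackets to zero gives the nullclines N + 1.67M = 762 and 1.14N + M = 801.
Substituting M = 801 - 1.14N into the first: N(1 - 1.67·1.14) = 762 - 1.67·801.
So N* = -576/-0.904 = 637, and then M* = 801 - 1.14·637 = 74.9.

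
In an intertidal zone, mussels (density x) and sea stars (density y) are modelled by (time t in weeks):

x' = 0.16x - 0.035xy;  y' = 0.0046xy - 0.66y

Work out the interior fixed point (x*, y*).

Set dy/dt = 0 with y > 0: 0.0046x - 0.66 = 0, so x* = 0.66/0.0046 = 143.
Set dx/dt = 0 with x > 0: 0.16 - 0.035y = 0, so y* = 0.16/0.035 = 4.57.

x* ≈ 143, y* ≈ 4.57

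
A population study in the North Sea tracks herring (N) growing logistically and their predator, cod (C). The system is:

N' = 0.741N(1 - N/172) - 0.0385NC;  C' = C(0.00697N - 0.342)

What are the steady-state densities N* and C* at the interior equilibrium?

From dC/dt = 0 with C > 0: 0.00697N* = 0.342, so N* = 49.1.
Substitute into dN/dt = 0: 0.741(1 - 49.1/172) = 0.0385C*.
The bracket is 0.715, giving C* = 0.53/0.0385 = 13.8.

N* ≈ 49.1, C* ≈ 13.8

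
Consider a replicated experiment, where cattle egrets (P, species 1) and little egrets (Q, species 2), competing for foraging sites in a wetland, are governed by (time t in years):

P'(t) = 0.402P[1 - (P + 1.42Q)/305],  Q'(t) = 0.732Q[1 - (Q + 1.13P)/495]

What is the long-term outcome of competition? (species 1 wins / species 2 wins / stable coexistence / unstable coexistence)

Compare the nullcline intercepts: K1/α12 = 305/1.42 = 215 < K2 = 495; K2/α21 = 495/1.13 = 438 > K1 = 305.
Since the inequalities point opposite ways, species 2 can invade but species 1 cannot.

species 2 excludes species 1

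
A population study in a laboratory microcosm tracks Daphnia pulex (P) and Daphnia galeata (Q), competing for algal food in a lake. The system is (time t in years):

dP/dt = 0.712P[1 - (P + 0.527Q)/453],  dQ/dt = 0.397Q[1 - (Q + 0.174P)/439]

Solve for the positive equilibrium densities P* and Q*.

P* ≈ 244, Q* ≈ 397

Setting both brackets to zero gives the nullclines P + 0.527Q = 453 and 0.174P + Q = 439.
Substituting Q = 439 - 0.174P into the first: P(1 - 0.527·0.174) = 453 - 0.527·439.
So P* = 222/0.908 = 244, and then Q* = 439 - 0.174·244 = 397.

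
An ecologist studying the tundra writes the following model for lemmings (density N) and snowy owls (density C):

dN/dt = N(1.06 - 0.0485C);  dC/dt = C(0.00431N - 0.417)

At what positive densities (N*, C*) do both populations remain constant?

N* ≈ 96.8, C* ≈ 21.9

Set dC/dt = 0 with C > 0: 0.00431N - 0.417 = 0, so N* = 0.417/0.00431 = 96.8.
Set dN/dt = 0 with N > 0: 1.06 - 0.0485C = 0, so C* = 1.06/0.0485 = 21.9.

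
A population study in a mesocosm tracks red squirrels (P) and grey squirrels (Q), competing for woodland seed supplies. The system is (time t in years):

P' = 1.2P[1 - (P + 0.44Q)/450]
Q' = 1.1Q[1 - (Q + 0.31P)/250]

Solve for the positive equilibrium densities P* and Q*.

P* ≈ 394, Q* ≈ 128

Setting both brackets to zero gives the nullclines P + 0.44Q = 450 and 0.31P + Q = 250.
Substituting Q = 250 - 0.31P into the first: P(1 - 0.44·0.31) = 450 - 0.44·250.
So P* = 340/0.864 = 394, and then Q* = 250 - 0.31·394 = 128.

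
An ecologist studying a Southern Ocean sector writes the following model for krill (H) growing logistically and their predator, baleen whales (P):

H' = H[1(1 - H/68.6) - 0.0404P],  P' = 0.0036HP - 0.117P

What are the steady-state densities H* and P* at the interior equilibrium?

From dP/dt = 0 with P > 0: 0.0036H* = 0.117, so H* = 32.5.
Substitute into dH/dt = 0: 1(1 - 32.5/68.6) = 0.0404P*.
The bracket is 0.526, giving P* = 0.526/0.0404 = 13.

H* ≈ 32.5, P* ≈ 13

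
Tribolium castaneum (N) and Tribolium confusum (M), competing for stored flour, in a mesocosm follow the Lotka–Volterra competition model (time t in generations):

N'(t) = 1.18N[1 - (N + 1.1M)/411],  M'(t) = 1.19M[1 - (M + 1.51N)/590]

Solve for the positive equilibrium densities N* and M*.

N* ≈ 360, M* ≈ 46.3

Setting both brackets to zero gives the nullclines N + 1.1M = 411 and 1.51N + M = 590.
Substituting M = 590 - 1.51N into the first: N(1 - 1.1·1.51) = 411 - 1.1·590.
So N* = -238/-0.661 = 360, and then M* = 590 - 1.51·360 = 46.3.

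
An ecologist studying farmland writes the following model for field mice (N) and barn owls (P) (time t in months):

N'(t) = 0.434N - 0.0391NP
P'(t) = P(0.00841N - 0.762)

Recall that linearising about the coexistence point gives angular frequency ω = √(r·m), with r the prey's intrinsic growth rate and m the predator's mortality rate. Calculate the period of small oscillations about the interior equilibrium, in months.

Here r = 0.434 and m = 0.762, so r·m = 0.331.
ω = √0.331 = 0.575 per month, hence T = 2π/ω ≈ 10.9 months.

T ≈ 10.9 months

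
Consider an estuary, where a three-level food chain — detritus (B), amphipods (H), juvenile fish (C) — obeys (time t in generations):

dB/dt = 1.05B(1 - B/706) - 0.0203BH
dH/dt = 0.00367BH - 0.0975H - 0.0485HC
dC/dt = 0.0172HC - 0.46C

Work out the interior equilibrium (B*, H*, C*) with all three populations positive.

B* ≈ 341, H* ≈ 26.7, C* ≈ 23.8

From dC/dt = 0: 0.0172H* = 0.46, so H* = 26.7.
From dB/dt = 0: 1.05(1 - B*/706) = 0.0203·26.7, giving B* = 706·(1 - 0.517) = 341.
From dH/dt = 0: 0.00367·341 - 0.0975 = 0.0485C*, so C* = 1.15/0.0485 = 23.8.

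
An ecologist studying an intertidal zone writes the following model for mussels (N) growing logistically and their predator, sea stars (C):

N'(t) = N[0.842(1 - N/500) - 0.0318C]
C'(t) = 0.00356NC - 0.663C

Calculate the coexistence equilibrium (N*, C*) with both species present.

From dC/dt = 0 with C > 0: 0.00356N* = 0.663, so N* = 186.
Substitute into dN/dt = 0: 0.842(1 - 186/500) = 0.0318C*.
The bracket is 0.628, giving C* = 0.528/0.0318 = 16.6.

N* ≈ 186, C* ≈ 16.6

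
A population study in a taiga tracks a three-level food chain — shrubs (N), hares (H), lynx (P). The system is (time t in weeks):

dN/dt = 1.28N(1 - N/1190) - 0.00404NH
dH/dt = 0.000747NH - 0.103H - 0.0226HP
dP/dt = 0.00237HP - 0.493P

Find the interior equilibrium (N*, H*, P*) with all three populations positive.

From dP/dt = 0: 0.00237H* = 0.493, so H* = 208.
From dN/dt = 0: 1.28(1 - N*/1190) = 0.00404·208, giving N* = 1190·(1 - 0.657) = 409.
From dH/dt = 0: 0.000747·409 - 0.103 = 0.0226P*, so P* = 0.202/0.0226 = 8.95.

N* ≈ 409, H* ≈ 208, P* ≈ 8.95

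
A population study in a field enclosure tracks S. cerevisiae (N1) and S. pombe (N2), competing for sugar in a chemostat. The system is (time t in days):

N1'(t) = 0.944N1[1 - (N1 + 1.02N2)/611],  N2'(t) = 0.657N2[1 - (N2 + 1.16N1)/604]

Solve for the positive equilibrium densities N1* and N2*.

N1* ≈ 27.7, N2* ≈ 572

Setting both brackets to zero gives the nullclines N1 + 1.02N2 = 611 and 1.16N1 + N2 = 604.
Substituting N2 = 604 - 1.16N1 into the first: N1(1 - 1.02·1.16) = 611 - 1.02·604.
So N1* = -5.08/-0.183 = 27.7, and then N2* = 604 - 1.16·27.7 = 572.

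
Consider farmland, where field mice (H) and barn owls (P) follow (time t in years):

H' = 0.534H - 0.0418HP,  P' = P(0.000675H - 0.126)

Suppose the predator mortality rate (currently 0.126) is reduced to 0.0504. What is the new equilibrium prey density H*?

At the interior fixed point, setting dP/dt = 0 with P > 0 fixes H* = (predator death rate)/(HP coefficient) — independent of the other coefficients.
With the change, H* = 0.0504/0.000675 = 74.7; it falls from 187.

H* ≈ 74.7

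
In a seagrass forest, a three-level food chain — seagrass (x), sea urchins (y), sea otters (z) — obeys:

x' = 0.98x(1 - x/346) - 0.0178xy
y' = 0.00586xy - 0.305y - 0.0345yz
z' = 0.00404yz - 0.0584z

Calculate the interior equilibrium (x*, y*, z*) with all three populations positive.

x* ≈ 255, y* ≈ 14.5, z* ≈ 34.5

From dz/dt = 0: 0.00404y* = 0.0584, so y* = 14.5.
From dx/dt = 0: 0.98(1 - x*/346) = 0.0178·14.5, giving x* = 346·(1 - 0.263) = 255.
From dy/dt = 0: 0.00586·255 - 0.305 = 0.0345z*, so z* = 1.19/0.0345 = 34.5.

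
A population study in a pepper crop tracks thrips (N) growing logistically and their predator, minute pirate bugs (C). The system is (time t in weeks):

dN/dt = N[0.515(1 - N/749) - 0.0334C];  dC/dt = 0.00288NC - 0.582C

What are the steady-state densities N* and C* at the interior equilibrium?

N* ≈ 202, C* ≈ 11.3

From dC/dt = 0 with C > 0: 0.00288N* = 0.582, so N* = 202.
Substitute into dN/dt = 0: 0.515(1 - 202/749) = 0.0334C*.
The bracket is 0.73, giving C* = 0.376/0.0334 = 11.3.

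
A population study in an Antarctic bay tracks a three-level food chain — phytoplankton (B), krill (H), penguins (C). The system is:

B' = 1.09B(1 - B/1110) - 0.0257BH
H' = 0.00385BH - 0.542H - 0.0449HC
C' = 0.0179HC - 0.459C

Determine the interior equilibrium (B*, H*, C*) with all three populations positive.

From dC/dt = 0: 0.0179H* = 0.459, so H* = 25.6.
From dB/dt = 0: 1.09(1 - B*/1110) = 0.0257·25.6, giving B* = 1110·(1 - 0.605) = 439.
From dH/dt = 0: 0.00385·439 - 0.542 = 0.0449C*, so C* = 1.15/0.0449 = 25.6.

B* ≈ 439, H* ≈ 25.6, C* ≈ 25.6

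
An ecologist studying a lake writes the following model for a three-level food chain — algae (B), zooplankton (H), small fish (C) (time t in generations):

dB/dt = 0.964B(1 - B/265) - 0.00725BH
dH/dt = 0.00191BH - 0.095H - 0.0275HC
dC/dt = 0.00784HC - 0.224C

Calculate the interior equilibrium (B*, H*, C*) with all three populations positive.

B* ≈ 208, H* ≈ 28.6, C* ≈ 11

From dC/dt = 0: 0.00784H* = 0.224, so H* = 28.6.
From dB/dt = 0: 0.964(1 - B*/265) = 0.00725·28.6, giving B* = 265·(1 - 0.215) = 208.
From dH/dt = 0: 0.00191·208 - 0.095 = 0.0275C*, so C* = 0.302/0.0275 = 11.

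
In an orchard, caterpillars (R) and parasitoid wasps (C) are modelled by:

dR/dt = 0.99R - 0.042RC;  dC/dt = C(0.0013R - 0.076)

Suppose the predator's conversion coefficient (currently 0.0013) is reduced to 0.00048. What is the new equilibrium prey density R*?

R* ≈ 158

At the interior fixed point, setting dC/dt = 0 with C > 0 fixes R* = (predator death rate)/(RC coefficient) — independent of the other coefficients.
With the change, R* = 0.076/0.00048 = 158; it rises from 58.5.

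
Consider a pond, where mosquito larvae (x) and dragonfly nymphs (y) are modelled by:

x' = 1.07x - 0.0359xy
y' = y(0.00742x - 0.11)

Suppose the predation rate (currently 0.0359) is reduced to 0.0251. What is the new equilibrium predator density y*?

At the interior fixed point, setting dx/dt = 0 with x > 0 fixes y* = (prey growth rate)/(xy coefficient) — independent of the other coefficients.
With the change, y* = 1.07/0.0251 = 42.6; it rises from 29.8.

y* ≈ 42.6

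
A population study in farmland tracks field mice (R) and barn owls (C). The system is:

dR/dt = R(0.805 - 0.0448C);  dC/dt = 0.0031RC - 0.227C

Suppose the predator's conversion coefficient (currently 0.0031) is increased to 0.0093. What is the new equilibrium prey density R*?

R* ≈ 24.4

At the interior fixed point, setting dC/dt = 0 with C > 0 fixes R* = (predator death rate)/(RC coefficient) — independent of the other coefficients.
With the change, R* = 0.227/0.0093 = 24.4; it falls from 73.2.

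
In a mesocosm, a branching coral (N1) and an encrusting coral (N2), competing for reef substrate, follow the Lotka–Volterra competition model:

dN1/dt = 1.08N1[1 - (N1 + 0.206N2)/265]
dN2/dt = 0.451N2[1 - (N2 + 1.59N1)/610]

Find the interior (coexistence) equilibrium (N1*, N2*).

Setting both brackets to zero gives the nullclines N1 + 0.206N2 = 265 and 1.59N1 + N2 = 610.
Substituting N2 = 610 - 1.59N1 into the first: N1(1 - 0.206·1.59) = 265 - 0.206·610.
So N1* = 139/0.672 = 207, and then N2* = 610 - 1.59·207 = 281.

N1* ≈ 207, N2* ≈ 281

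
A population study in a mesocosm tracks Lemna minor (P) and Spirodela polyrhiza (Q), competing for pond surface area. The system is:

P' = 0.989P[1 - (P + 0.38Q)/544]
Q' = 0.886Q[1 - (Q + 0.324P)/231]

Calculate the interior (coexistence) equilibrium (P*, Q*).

P* ≈ 520, Q* ≈ 62.4

Setting both brackets to zero gives the nullclines P + 0.38Q = 544 and 0.324P + Q = 231.
Substituting Q = 231 - 0.324P into the first: P(1 - 0.38·0.324) = 544 - 0.38·231.
So P* = 456/0.877 = 520, and then Q* = 231 - 0.324·520 = 62.4.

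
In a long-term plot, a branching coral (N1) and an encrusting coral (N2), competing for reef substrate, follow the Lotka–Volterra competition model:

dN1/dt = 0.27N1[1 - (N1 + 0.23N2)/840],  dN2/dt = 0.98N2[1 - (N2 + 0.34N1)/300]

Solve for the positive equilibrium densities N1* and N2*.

Setting both brackets to zero gives the nullclines N1 + 0.23N2 = 840 and 0.34N1 + N2 = 300.
Substituting N2 = 300 - 0.34N1 into the first: N1(1 - 0.23·0.34) = 840 - 0.23·300.
So N1* = 771/0.922 = 836, and then N2* = 300 - 0.34·836 = 15.6.

N1* ≈ 836, N2* ≈ 15.6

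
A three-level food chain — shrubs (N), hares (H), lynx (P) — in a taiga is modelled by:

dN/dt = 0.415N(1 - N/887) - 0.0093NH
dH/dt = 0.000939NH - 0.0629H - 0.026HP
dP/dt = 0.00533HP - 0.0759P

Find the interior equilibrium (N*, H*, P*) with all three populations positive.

N* ≈ 604, H* ≈ 14.2, P* ≈ 19.4

From dP/dt = 0: 0.00533H* = 0.0759, so H* = 14.2.
From dN/dt = 0: 0.415(1 - N*/887) = 0.0093·14.2, giving N* = 887·(1 - 0.319) = 604.
From dH/dt = 0: 0.000939·604 - 0.0629 = 0.026P*, so P* = 0.504/0.026 = 19.4.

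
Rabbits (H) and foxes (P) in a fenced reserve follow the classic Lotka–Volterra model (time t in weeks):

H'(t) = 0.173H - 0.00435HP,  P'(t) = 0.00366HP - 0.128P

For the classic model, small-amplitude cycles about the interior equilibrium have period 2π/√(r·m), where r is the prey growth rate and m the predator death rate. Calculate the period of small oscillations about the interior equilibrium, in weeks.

T ≈ 42.2 weeks

Here r = 0.173 and m = 0.128, so r·m = 0.0221.
ω = √0.0221 = 0.149 per week, hence T = 2π/ω ≈ 42.2 weeks.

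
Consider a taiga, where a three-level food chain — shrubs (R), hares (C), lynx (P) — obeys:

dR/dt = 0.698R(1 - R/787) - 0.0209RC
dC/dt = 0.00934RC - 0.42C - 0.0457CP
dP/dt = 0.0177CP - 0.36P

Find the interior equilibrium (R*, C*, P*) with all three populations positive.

R* ≈ 308, C* ≈ 20.3, P* ≈ 53.7

From dP/dt = 0: 0.0177C* = 0.36, so C* = 20.3.
From dR/dt = 0: 0.698(1 - R*/787) = 0.0209·20.3, giving R* = 787·(1 - 0.609) = 308.
From dC/dt = 0: 0.00934·308 - 0.42 = 0.0457P*, so P* = 2.45/0.0457 = 53.7.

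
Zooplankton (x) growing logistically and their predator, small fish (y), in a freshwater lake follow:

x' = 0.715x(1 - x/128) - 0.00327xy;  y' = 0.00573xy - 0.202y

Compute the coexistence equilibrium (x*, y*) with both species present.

From dy/dt = 0 with y > 0: 0.00573x* = 0.202, so x* = 35.3.
Substitute into dx/dt = 0: 0.715(1 - 35.3/128) = 0.00327y*.
The bracket is 0.725, giving y* = 0.518/0.00327 = 158.

x* ≈ 35.3, y* ≈ 158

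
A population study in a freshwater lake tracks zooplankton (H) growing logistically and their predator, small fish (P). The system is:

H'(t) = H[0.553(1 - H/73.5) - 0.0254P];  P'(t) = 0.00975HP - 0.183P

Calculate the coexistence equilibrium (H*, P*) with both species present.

From dP/dt = 0 with P > 0: 0.00975H* = 0.183, so H* = 18.8.
Substitute into dH/dt = 0: 0.553(1 - 18.8/73.5) = 0.0254P*.
The bracket is 0.745, giving P* = 0.412/0.0254 = 16.2.

H* ≈ 18.8, P* ≈ 16.2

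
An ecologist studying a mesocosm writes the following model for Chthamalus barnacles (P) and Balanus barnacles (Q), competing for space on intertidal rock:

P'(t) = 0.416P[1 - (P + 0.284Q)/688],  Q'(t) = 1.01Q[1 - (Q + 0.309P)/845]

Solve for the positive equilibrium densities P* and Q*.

Setting both brackets to zero gives the nullclines P + 0.284Q = 688 and 0.309P + Q = 845.
Substituting Q = 845 - 0.309P into the first: P(1 - 0.284·0.309) = 688 - 0.284·845.
So P* = 448/0.912 = 491, and then Q* = 845 - 0.309·491 = 693.

P* ≈ 491, Q* ≈ 693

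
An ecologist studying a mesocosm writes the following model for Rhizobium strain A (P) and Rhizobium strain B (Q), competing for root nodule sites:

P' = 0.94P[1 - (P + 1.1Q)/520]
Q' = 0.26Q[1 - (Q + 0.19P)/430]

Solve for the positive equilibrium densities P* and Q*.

Setting both brackets to zero gives the nullclines P + 1.1Q = 520 and 0.19P + Q = 430.
Substituting Q = 430 - 0.19P into the first: P(1 - 1.1·0.19) = 520 - 1.1·430.
So P* = 47/0.791 = 59.4, and then Q* = 430 - 0.19·59.4 = 419.

P* ≈ 59.4, Q* ≈ 419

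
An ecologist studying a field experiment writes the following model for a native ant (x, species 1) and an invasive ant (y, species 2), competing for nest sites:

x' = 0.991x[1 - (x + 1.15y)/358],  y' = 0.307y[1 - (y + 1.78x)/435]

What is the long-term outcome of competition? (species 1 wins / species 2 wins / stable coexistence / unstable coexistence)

Compare the nullcline intercepts: K1/α12 = 358/1.15 = 311 < K2 = 435; K2/α21 = 435/1.78 = 244 < K1 = 358.
Since both are reversed, neither can invade when rare; the interior point is a saddle.

unstable coexistence (outcome depends on initial conditions)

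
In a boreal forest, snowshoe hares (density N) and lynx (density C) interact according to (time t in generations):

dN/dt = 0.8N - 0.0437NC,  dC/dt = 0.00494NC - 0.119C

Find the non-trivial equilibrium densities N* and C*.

Set dC/dt = 0 with C > 0: 0.00494N - 0.119 = 0, so N* = 0.119/0.00494 = 24.1.
Set dN/dt = 0 with N > 0: 0.8 - 0.0437C = 0, so C* = 0.8/0.0437 = 18.3.

N* ≈ 24.1, C* ≈ 18.3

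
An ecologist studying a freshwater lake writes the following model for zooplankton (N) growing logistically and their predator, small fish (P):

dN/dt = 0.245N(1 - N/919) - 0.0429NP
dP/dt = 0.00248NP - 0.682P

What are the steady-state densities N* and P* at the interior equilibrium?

N* ≈ 275, P* ≈ 4

From dP/dt = 0 with P > 0: 0.00248N* = 0.682, so N* = 275.
Substitute into dN/dt = 0: 0.245(1 - 275/919) = 0.0429P*.
The bracket is 0.701, giving P* = 0.172/0.0429 = 4.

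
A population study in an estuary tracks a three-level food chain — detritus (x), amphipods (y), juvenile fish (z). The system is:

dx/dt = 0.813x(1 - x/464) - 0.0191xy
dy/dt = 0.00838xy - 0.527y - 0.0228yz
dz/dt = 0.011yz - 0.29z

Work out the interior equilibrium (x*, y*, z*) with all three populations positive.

x* ≈ 177, y* ≈ 26.4, z* ≈ 41.8

From dz/dt = 0: 0.011y* = 0.29, so y* = 26.4.
From dx/dt = 0: 0.813(1 - x*/464) = 0.0191·26.4, giving x* = 464·(1 - 0.619) = 177.
From dy/dt = 0: 0.00838·177 - 0.527 = 0.0228z*, so z* = 0.953/0.0228 = 41.8.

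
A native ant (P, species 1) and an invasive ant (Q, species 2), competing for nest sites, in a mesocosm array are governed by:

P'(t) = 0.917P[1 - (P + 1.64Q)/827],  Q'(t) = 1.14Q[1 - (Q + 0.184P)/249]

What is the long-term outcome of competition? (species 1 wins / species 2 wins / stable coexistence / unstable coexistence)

stable coexistence

Compare the nullcline intercepts: K1/α12 = 827/1.64 = 504 > K2 = 249; K2/α21 = 249/0.184 = 1350 > K1 = 827.
Since both inequalities hold, each species can invade when rare, so the interior equilibrium is stable.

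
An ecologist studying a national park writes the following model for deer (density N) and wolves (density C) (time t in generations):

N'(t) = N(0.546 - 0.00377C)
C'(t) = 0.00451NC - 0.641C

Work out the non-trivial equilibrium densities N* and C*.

Set dC/dt = 0 with C > 0: 0.00451N - 0.641 = 0, so N* = 0.641/0.00451 = 142.
Set dN/dt = 0 with N > 0: 0.546 - 0.00377C = 0, so C* = 0.546/0.00377 = 145.

N* ≈ 142, C* ≈ 145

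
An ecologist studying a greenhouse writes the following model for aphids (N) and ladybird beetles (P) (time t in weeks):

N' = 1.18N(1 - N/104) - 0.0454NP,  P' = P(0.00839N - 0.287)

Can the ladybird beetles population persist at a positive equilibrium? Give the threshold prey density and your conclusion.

Threshold N = 34.2; K > 34.2, so yes, the predator persists.

The predator equation gives dP/dt > 0 only when N > 0.287/0.00839 = 34.2.
Without the predator, N → K = 104. Since 104 > 34.2, the predator can invade and persist.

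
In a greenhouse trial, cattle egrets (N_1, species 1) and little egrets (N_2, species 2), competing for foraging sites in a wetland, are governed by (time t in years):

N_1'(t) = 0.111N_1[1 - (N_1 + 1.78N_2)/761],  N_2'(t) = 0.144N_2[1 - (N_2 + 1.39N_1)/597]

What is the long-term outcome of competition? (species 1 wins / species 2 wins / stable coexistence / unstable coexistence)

unstable coexistence (outcome depends on initial conditions)

Compare the nullcline intercepts: K1/α12 = 761/1.78 = 428 < K2 = 597; K2/α21 = 597/1.39 = 429 < K1 = 761.
Since both are reversed, neither can invade when rare; the interior point is a saddle.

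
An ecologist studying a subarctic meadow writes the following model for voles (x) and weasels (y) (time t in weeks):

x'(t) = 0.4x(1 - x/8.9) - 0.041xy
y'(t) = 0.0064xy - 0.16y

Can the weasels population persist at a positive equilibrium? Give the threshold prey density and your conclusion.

Threshold x = 25; K < 25, so no, the predator goes extinct.

The predator equation gives dy/dt > 0 only when x > 0.16/0.0064 = 25.
Without the predator, x → K = 8.9. Since 8.9 < 25, the predator cannot invade.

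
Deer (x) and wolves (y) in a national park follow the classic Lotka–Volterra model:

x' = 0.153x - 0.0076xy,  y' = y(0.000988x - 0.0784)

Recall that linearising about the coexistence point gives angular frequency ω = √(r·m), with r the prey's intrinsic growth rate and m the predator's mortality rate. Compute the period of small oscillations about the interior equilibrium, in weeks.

Here r = 0.153 and m = 0.0784, so r·m = 0.012.
ω = √0.012 = 0.11 per week, hence T = 2π/ω ≈ 57.4 weeks.

T ≈ 57.4 weeks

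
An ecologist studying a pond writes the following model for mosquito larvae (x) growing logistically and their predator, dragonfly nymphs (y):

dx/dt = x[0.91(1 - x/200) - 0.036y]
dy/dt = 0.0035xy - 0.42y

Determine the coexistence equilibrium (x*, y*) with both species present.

From dy/dt = 0 with y > 0: 0.0035x* = 0.42, so x* = 120.
Substitute into dx/dt = 0: 0.91(1 - 120/200) = 0.036y*.
The bracket is 0.4, giving y* = 0.364/0.036 = 10.1.

x* ≈ 120, y* ≈ 10.1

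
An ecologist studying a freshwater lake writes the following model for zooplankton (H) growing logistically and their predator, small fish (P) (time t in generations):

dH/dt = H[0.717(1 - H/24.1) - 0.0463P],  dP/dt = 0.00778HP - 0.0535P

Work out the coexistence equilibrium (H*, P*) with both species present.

H* ≈ 6.88, P* ≈ 11.1

From dP/dt = 0 with P > 0: 0.00778H* = 0.0535, so H* = 6.88.
Substitute into dH/dt = 0: 0.717(1 - 6.88/24.1) = 0.0463P*.
The bracket is 0.715, giving P* = 0.512/0.0463 = 11.1.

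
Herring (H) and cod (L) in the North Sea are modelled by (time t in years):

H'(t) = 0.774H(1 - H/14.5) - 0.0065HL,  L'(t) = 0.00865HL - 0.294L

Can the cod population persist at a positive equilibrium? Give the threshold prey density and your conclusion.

Threshold H = 34; K < 34, so no, the predator goes extinct.

The predator equation gives dL/dt > 0 only when H > 0.294/0.00865 = 34.
Without the predator, H → K = 14.5. Since 14.5 < 34, the predator cannot invade.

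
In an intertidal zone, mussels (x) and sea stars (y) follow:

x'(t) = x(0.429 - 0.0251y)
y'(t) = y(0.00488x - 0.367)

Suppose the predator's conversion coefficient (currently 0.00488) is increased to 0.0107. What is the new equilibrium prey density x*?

At the interior fixed point, setting dy/dt = 0 with y > 0 fixes x* = (predator death rate)/(xy coefficient) — independent of the other coefficients.
With the change, x* = 0.367/0.0107 = 34.3; it falls from 75.2.

x* ≈ 34.3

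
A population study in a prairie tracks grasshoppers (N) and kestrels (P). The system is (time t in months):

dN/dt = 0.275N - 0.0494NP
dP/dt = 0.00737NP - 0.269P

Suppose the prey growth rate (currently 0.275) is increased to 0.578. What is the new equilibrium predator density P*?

P* ≈ 11.7

At the interior fixed point, setting dN/dt = 0 with N > 0 fixes P* = (prey growth rate)/(NP coefficient) — independent of the other coefficients.
With the change, P* = 0.578/0.0494 = 11.7; it rises from 5.57.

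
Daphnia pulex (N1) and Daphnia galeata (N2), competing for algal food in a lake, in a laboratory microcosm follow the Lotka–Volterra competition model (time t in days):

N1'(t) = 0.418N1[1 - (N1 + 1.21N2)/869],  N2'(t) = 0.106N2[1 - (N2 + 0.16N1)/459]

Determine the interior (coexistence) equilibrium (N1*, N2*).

N1* ≈ 389, N2* ≈ 397

Setting both brackets to zero gives the nullclines N1 + 1.21N2 = 869 and 0.16N1 + N2 = 459.
Substituting N2 = 459 - 0.16N1 into the first: N1(1 - 1.21·0.16) = 869 - 1.21·459.
So N1* = 314/0.806 = 389, and then N2* = 459 - 0.16·389 = 397.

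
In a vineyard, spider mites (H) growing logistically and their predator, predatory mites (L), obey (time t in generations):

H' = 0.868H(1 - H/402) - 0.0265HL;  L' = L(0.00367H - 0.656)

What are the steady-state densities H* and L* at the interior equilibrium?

From dL/dt = 0 with L > 0: 0.00367H* = 0.656, so H* = 179.
Substitute into dH/dt = 0: 0.868(1 - 179/402) = 0.0265L*.
The bracket is 0.555, giving L* = 0.482/0.0265 = 18.2.

H* ≈ 179, L* ≈ 18.2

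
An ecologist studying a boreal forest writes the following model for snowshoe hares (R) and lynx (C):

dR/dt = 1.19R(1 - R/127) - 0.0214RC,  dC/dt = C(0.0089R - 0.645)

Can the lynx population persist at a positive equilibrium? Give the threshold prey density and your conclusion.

The predator equation gives dC/dt > 0 only when R > 0.645/0.0089 = 72.5.
Without the predator, R → K = 127. Since 127 > 72.5, the predator can invade and persist.

Threshold R = 72.5; K > 72.5, so yes, the predator persists.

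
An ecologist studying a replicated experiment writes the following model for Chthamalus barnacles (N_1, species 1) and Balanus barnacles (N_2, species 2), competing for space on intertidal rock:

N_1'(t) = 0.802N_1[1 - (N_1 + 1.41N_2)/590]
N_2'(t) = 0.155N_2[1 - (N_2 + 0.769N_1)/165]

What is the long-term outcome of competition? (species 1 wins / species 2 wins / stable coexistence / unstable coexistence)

species 1 excludes species 2

Compare the nullcline intercepts: K1/α12 = 590/1.41 = 418 > K2 = 165; K2/α21 = 165/0.769 = 215 < K1 = 590.
Since the inequalities point opposite ways, species 1 can invade but species 2 cannot.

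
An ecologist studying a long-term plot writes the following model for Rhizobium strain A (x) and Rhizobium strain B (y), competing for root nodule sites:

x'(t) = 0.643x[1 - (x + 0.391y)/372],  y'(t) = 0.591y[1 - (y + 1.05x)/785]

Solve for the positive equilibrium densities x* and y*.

Setting both brackets to zero gives the nullclines x + 0.391y = 372 and 1.05x + y = 785.
Substituting y = 785 - 1.05x into the first: x(1 - 0.391·1.05) = 372 - 0.391·785.
So x* = 65.1/0.589 = 110, and then y* = 785 - 1.05·110 = 669.

x* ≈ 110, y* ≈ 669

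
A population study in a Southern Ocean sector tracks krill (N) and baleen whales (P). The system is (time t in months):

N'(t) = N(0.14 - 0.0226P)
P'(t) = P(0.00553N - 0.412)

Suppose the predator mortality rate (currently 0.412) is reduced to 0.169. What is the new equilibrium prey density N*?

N* ≈ 30.6

At the interior fixed point, setting dP/dt = 0 with P > 0 fixes N* = (predator death rate)/(NP coefficient) — independent of the other coefficients.
With the change, N* = 0.169/0.00553 = 30.6; it falls from 74.5.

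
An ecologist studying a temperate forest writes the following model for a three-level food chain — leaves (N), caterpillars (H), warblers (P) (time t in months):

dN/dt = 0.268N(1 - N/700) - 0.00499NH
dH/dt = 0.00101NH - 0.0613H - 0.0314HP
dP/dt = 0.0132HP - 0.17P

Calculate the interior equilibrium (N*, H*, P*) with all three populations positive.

From dP/dt = 0: 0.0132H* = 0.17, so H* = 12.9.
From dN/dt = 0: 0.268(1 - N*/700) = 0.00499·12.9, giving N* = 700·(1 - 0.24) = 532.
From dH/dt = 0: 0.00101·532 - 0.0613 = 0.0314P*, so P* = 0.476/0.0314 = 15.2.

N* ≈ 532, H* ≈ 12.9, P* ≈ 15.2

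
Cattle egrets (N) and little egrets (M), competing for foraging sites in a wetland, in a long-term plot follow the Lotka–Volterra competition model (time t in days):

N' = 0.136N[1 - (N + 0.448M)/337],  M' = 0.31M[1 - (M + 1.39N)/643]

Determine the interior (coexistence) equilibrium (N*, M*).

N* ≈ 130, M* ≈ 463

Setting both brackets to zero gives the nullclines N + 0.448M = 337 and 1.39N + M = 643.
Substituting M = 643 - 1.39N into the first: N(1 - 0.448·1.39) = 337 - 0.448·643.
So N* = 48.9/0.377 = 130, and then M* = 643 - 1.39·130 = 463.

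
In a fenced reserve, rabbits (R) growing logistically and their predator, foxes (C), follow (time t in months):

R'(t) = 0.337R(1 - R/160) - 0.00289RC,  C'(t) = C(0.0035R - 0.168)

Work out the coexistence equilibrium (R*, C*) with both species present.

From dC/dt = 0 with C > 0: 0.0035R* = 0.168, so R* = 48.
Substitute into dR/dt = 0: 0.337(1 - 48/160) = 0.00289C*.
The bracket is 0.7, giving C* = 0.236/0.00289 = 81.6.

R* ≈ 48, C* ≈ 81.6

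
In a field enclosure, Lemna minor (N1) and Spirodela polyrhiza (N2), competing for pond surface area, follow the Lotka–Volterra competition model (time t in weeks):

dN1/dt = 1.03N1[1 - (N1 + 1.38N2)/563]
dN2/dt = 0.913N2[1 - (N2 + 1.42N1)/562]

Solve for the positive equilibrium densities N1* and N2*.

N1* ≈ 222, N2* ≈ 247

Setting both brackets to zero gives the nullclines N1 + 1.38N2 = 563 and 1.42N1 + N2 = 562.
Substituting N2 = 562 - 1.42N1 into the first: N1(1 - 1.38·1.42) = 563 - 1.38·562.
So N1* = -213/-0.96 = 222, and then N2* = 562 - 1.42·222 = 247.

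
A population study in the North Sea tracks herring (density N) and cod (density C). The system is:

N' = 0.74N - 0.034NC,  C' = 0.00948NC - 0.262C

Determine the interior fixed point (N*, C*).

Set dC/dt = 0 with C > 0: 0.00948N - 0.262 = 0, so N* = 0.262/0.00948 = 27.6.
Set dN/dt = 0 with N > 0: 0.74 - 0.034C = 0, so C* = 0.74/0.034 = 21.8.

N* ≈ 27.6, C* ≈ 21.8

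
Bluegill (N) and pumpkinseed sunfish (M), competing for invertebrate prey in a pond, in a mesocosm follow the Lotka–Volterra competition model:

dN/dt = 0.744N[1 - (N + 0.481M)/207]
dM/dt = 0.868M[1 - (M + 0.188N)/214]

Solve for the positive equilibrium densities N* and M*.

N* ≈ 114, M* ≈ 192

Setting both brackets to zero gives the nullclines N + 0.481M = 207 and 0.188N + M = 214.
Substituting M = 214 - 0.188N into the first: N(1 - 0.481·0.188) = 207 - 0.481·214.
So N* = 104/0.91 = 114, and then M* = 214 - 0.188·114 = 192.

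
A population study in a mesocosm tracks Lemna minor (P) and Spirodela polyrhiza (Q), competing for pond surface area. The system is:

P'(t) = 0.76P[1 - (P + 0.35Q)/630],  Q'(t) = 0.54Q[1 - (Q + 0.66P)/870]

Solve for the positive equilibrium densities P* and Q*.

Setting both brackets to zero gives the nullclines P + 0.35Q = 630 and 0.66P + Q = 870.
Substituting Q = 870 - 0.66P into the first: P(1 - 0.35·0.66) = 630 - 0.35·870.
So P* = 326/0.769 = 423, and then Q* = 870 - 0.66·423 = 591.

P* ≈ 423, Q* ≈ 591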